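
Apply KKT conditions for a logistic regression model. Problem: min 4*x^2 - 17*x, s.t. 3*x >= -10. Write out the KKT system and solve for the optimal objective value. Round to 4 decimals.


Step 1: Try lambda = 0 (constraint inactive).
Stationarity: 2*4*x - 17 = 0
x* = 17/(2*4) = 2.125
Check constraint: 3*2.125 = 6.375 >= -10 -- satisfied.
Step 2: Compute optimal value.
f(x*) = 4*2.125^2 - 17*2.125 = -18.0625


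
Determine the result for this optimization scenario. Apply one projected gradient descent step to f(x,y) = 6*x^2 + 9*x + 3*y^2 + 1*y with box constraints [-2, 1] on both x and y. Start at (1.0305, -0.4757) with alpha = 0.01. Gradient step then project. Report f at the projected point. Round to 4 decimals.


Step 1: Compute gradient at (1.0305, -0.4757).
grad_x = 2*6*1.0305 + 9 = 21.366
grad_y = 2*3*-0.4757 + 1 = -1.8542
Step 2: Gradient step.
x_raw = 1.0305 - 0.01*21.366 = 0.8168
y_raw = -0.4757 - 0.01*-1.8542 = -0.4572
Step 3: Project onto [-2, 1].
x_proj = clip(0.8168) = 0.8168
y_proj = clip(-0.4572) = -0.4572
Step 4: Evaluate f.
f(0.8168, -0.4572) = 11.5247


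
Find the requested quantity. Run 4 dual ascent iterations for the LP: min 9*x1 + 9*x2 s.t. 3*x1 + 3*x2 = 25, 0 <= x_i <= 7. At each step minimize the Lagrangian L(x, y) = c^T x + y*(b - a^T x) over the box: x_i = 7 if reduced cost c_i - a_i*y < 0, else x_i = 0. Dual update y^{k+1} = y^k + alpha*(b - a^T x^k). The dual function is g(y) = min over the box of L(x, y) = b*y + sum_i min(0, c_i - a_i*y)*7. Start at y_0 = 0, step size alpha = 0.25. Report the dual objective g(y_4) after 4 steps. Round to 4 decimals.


Dual ascent for LP: min 9*x1 + 9*x2, 3*x1 + 3*x2 = 25, 0 <= x_i <= 7
Step 1: y^k = 0.0, reduced costs: (9.0, 9.0)
  x^k = (0.0, 0.0), subgradient = b - a^T x = 25.0
  y^{k+1} = 0.0 + 0.25*25.0 = 6.25
Step 2: y^k = 6.25, reduced costs: (-9.75, -9.75)
  x^k = (7.0, 7.0), subgradient = b - a^T x = -17.0
  y^{k+1} = 6.25 + 0.25*-17.0 = 2.0
Step 3: y^k = 2.0, reduced costs: (3.0, 3.0)
  x^k = (0.0, 0.0), subgradient = b - a^T x = 25.0
  y^{k+1} = 2.0 + 0.25*25.0 = 8.25
Step 4: y^k = 8.25, reduced costs: (-15.75, -15.75)
  x^k = (7.0, 7.0), subgradient = b - a^T x = -17.0
  y^{k+1} = 8.25 + 0.25*-17.0 = 4.0
Dual objective at y_4 = 4.0: reduced costs (-3.0, -3.0), box minimizer x = (7.0, 7.0)
g(y_4) = b*y + (c1 - a1*y)*x1 + (c2 - a2*y)*x2 = 25*4.0 + (-3.0)*7.0 + (-3.0)*7.0 = 100.0 - 21.0 - 21.0 = 58.0


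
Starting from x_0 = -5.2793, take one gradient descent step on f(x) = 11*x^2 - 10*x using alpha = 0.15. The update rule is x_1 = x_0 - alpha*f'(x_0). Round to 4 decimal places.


We compute the gradient at x_0 and apply the update.
f'(x) = 22*x - 10
f'(-5.2793) = 22*-5.2793 - 10 = -126.1446
x_1 = -5.2793 - 0.15*-126.1446 = 13.6424


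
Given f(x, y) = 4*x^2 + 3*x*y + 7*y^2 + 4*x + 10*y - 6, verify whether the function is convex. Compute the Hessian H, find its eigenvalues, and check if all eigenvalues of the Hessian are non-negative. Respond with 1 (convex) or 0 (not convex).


The Hessian of f(x,y) = 4*x^2 + 3*x*y + 7*y^2 + 4*x + 10*y - 6 is:
H = [[8, 3], [3, 14]]
Trace = 8 + 14 = 22
Determinant = 8*14 - (3)^2 = 103
Discriminant = (22)^2 - 4*103 = 72.0
Eigenvalues: lambda_1 = 6.7574, lambda_2 = 15.2426
The function is convex.

1


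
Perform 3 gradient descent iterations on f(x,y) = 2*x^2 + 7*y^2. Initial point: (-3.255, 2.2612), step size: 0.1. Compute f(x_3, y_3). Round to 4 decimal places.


Gradient descent on f(x,y) = 2*x^2 + 7*y^2.
Starting point: (-3.255, 2.2612), alpha = 0.1
Step 1: grad_x = 2*2*-3.255 = -13.02, grad_y = 2*7*2.2612 = 31.6568
  x_1 = -3.255 - 0.1*-13.02 = -1.953
  y_1 = 2.2612 - 0.1*31.6568 = -0.9045
Step 2: grad_x = 2*2*-1.953 = -7.812, grad_y = 2*7*-0.9045 = -12.6627
  x_2 = -1.953 - 0.1*-7.812 = -1.1718
  y_2 = -0.9045 - 0.1*-12.6627 = 0.3618
Step 3: grad_x = 2*2*-1.1718 = -4.6872, grad_y = 2*7*0.3618 = 5.0651
  x_3 = -1.1718 - 0.1*-4.6872 = -0.7031
  y_3 = 0.3618 - 0.1*5.0651 = -0.1447
f(-0.7031, -0.1447) = 2*(-0.7031)^2 + 7*(-0.1447)^2 = 1.1352


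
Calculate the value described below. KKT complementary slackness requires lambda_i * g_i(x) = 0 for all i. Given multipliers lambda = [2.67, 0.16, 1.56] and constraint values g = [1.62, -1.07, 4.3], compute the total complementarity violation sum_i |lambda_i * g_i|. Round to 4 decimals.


KKT complementary slackness check:
lambda_1 * g_1 = 2.67 * 1.62 = 4.3254
lambda_2 * g_2 = 0.16 * -1.07 = -0.1712
lambda_3 * g_3 = 1.56 * 4.3 = 6.708
Total violation = 4.3254 + 0.1712 + 6.708 = 11.2046


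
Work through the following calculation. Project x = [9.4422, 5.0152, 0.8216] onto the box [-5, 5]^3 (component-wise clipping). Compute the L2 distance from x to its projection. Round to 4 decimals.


Project each component onto [-5, 5].
clip(9.4422) = 5.0, clip(5.0152) = 5.0, clip(0.8216) = 0.8216
Projection = [5.0, 5.0, 0.8216]
Squared diffs: [19.7331, 0.0002, 0.0]
Distance = sqrt(19.7333) = 4.4422


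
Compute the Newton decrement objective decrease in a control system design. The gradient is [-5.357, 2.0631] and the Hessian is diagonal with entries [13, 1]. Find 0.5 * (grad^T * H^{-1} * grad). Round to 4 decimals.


Step 1: H is diagonal, so H^(-1) * g = [-0.4121, 2.0631].
Step 2: g^T H^(-1) g = sum_i g_i^2 / H_ii
  = (-5.357)^2/13 + (2.0631)^2/1
  = 2.2075 + 4.2564 = 6.4639
Step 3: Objective decrease = 0.5 * g^T H^(-1) g = 3.2319


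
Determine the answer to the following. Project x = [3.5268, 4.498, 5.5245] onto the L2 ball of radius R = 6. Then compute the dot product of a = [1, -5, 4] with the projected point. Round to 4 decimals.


Step 1: Compute ||x|| (intermediates to 6 decimals).
||x|| = sqrt(3.5268^2 + 4.498^2 + 5.5245^2) = 7.94924
Step 2: Project.
Since ||x|| > R, scale = R/||x|| = 6/7.94924 = 0.754789, proj(x) = scale * x
proj(x) = [2.66199, 3.395041, 4.169832]
Step 3: Dot product.
a^T * proj(x) = 1*2.66199 - 5*3.395041 + 4*4.169832 = 2.3661


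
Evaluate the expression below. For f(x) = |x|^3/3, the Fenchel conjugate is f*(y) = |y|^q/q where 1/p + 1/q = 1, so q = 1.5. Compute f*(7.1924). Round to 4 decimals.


The conjugate exponent q satisfies 1/p + 1/q = 1.
p = 3, so q = 3/(3 - 1) = 1.5
|y|^q = 7.1924^1.5 = 19.289
f*(7.1924) = 19.289 / 1.5 = 12.8594


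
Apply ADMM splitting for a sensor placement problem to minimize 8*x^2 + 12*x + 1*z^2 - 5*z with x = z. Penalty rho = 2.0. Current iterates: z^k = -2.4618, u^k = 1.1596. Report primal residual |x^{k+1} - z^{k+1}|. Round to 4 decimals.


ADMM iteration with rho = 2.0, z^k = -2.4618, u^k = 1.1596
Step 1: x-update.
Minimize 8*x^2 + 12*x + (2.0/2)*(x + 2.4618 + 1.1596)^2
FOC: (2*8 + 2.0)*x = -12 + 2.0*(-2.4618 - 1.1596)
x^{k+1} = -1.069
Step 2: z-update.
Minimize 1*z^2 - 5*z + (2.0/2)*(-1.069 - z + 1.1596)^2
FOC: (2*1 + 2.0)*z = 5 + 2.0*(-1.069 + 1.1596)
z^{k+1} = 1.2953
Step 3: u-update.
u^{k+1} = 1.1596 - 1.069 - 1.2953 = -1.2047
Step 4: Primal residual = |-1.069 - 1.2953| = 2.3643


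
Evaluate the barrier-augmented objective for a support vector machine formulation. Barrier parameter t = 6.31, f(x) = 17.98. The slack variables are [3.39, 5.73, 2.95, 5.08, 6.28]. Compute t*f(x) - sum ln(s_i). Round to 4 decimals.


Step 1: Compute log-barrier.
ln values: [1.2208, 1.7457, 1.0818, 1.6253, 1.8374]
phi = -(1.2208 + 1.7457 + 1.0818 + 1.6253 + 1.8374) = -7.511
Step 2: Compute augmented objective.
t*f(x) = 6.31*17.98 = 113.4538
Total = 113.4538 - 7.511 = 105.9428


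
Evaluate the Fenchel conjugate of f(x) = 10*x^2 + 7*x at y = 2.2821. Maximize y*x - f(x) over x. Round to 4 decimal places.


f*(y) = sup_x {y*x - a*x^2 - b*x} = sup_x {(y-b)*x - a*x^2}
FOC: (y - b) - 2a*x = 0 => x* = (y - b)/(2a)
x* = (2.2821 - 7)/(2*10) = -0.2359
f*(2.2821) = (y-b)^2/(4a) = (2.2821 - 7)^2/(4*10)
= 22.2586/40 = 0.5565


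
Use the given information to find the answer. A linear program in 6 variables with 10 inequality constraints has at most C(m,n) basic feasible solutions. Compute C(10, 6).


Each vertex corresponds to some choice of n active constraints out of m, so the number of vertices is at most C(m, n) = m! / (n!(m-n)!).
m = 10, n = 6
Numerator: 10 * 9 * 8 * 7 * 6 * 5
Denominator: 6! = 720
C(10, 6) = 210


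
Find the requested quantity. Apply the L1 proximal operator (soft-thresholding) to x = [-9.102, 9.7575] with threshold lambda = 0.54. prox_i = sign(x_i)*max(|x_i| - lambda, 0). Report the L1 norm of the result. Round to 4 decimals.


Soft-thresholding with lambda = 0.54:
prox(-9.102) = sign(-9.102)*max(|-9.102| - 0.54, 0) = -8.562
prox(9.7575) = sign(9.7575)*max(|9.7575| - 0.54, 0) = 9.2175
prox(x) = [-8.562, 9.2175]
||prox(x)||_1 = 8.562 + 9.2175 = 17.7795


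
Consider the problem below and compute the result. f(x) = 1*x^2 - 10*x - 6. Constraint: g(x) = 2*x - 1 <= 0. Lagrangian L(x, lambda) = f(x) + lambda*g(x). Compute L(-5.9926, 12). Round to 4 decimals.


Step 1: Evaluate f(x).
f(-5.9926) = 1*(-5.9926)^2 - 10*(-5.9926) - 6 = 89.8373
Step 2: Evaluate g(x).
g(-5.9926) = 2*-5.9926 - 1 = -12.9852
Step 3: Compute Lagrangian.
L = 89.8373 + 12*-12.9852 = -65.9851


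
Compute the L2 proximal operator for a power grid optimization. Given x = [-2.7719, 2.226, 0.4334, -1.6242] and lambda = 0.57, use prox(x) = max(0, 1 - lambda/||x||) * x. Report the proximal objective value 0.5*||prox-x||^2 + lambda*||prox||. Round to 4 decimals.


Step 1: Compute ||x||.
||x|| = 3.9325
Step 2: Compute scaling factor.
scale = max(0, 1 - 0.57/3.9325) = 0.8551
Step 3: prox(x) = [-2.3701, 1.9033, 0.3706, -1.3888]
||prox(x)|| = 3.3625
Step 4: Proximal objective.
0.5*||prox-x||^2 = 0.1625
lambda*||prox|| = 1.9166
Total = 2.0791


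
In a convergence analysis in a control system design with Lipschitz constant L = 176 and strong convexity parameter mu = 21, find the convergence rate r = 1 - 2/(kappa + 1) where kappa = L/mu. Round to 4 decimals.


Step 1: Compute the condition number.
kappa = L/mu = 176/21 = 8.381
Step 2: Compute the convergence rate.
r = 1 - 2/(kappa + 1) = 1 - 2*mu/(L + mu) = (L - mu)/(L + mu) = 155/197 = 0.7868


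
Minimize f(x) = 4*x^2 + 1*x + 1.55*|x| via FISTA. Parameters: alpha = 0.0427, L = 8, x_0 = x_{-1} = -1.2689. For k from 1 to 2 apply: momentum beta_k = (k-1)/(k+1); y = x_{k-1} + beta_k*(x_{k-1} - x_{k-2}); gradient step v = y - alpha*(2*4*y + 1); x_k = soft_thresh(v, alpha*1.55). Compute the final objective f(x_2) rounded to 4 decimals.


FISTA on f(x) = 4*x^2 + 1*x + 1.55*|x|
L = 8, alpha = 0.0427
Iteration 1: beta = 0.0, y = -1.2689 + 0.0*(-1.2689 + 1.2689) = -1.2689
  grad(y) = -9.1512, v = y - alpha*grad = -0.8781
  prox(v) = soft_thresh(-0.8781, 0.0662) = -0.812
Iteration 2: beta = 0.3333, y = -0.812 + 0.3333*(-0.812 + 1.2689) = -0.6596
  grad(y) = -4.2772, v = y - alpha*grad = -0.477
  prox(v) = soft_thresh(-0.477, 0.0662) = -0.4108
f(x_2) = 4*(-0.4108)^2 + 1*(-0.4108) + 1.55*|-0.4108| = 0.9011


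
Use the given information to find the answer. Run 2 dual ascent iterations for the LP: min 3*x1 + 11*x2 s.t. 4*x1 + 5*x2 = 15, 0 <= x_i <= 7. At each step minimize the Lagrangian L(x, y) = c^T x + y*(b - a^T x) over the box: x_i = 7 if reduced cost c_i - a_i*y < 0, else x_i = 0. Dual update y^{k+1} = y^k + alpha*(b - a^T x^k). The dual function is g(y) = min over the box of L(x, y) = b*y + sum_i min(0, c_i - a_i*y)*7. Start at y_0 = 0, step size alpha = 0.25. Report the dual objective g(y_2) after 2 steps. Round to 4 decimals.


Dual ascent for LP: min 3*x1 + 11*x2, 4*x1 + 5*x2 = 15, 0 <= x_i <= 7
Step 1: y^k = 0.0, reduced costs: (3.0, 11.0)
  x^k = (0.0, 0.0), subgradient = b - a^T x = 15.0
  y^{k+1} = 0.0 + 0.25*15.0 = 3.75
Step 2: y^k = 3.75, reduced costs: (-12.0, -7.75)
  x^k = (7.0, 7.0), subgradient = b - a^T x = -48.0
  y^{k+1} = 3.75 + 0.25*-48.0 = -8.25
Dual objective at y_2 = -8.25: reduced costs (36.0, 52.25), box minimizer x = (0.0, 0.0)
g(y_2) = b*y + (c1 - a1*y)*x1 + (c2 - a2*y)*x2 = 15*(-8.25) + 36.0*0.0 + 52.25*0.0 = -123.75 + 0.0 + 0.0 = -123.75


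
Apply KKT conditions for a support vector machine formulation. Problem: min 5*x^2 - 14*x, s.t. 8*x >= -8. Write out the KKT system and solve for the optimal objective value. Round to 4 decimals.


Step 1: Try lambda = 0 (constraint inactive).
Stationarity: 2*5*x - 14 = 0
x* = 14/(2*5) = 1.4
Check constraint: 8*1.4 = 11.2 >= -8 -- satisfied.
Step 2: Compute optimal value.
f(x*) = 5*1.4^2 - 14*1.4 = -9.8


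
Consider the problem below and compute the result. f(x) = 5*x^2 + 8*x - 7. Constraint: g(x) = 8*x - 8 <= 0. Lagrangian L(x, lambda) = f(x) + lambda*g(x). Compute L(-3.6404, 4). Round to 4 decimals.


Step 1: Evaluate f(x).
f(-3.6404) = 5*(-3.6404)^2 + 8*(-3.6404) - 7 = 30.1394
Step 2: Evaluate g(x).
g(-3.6404) = 8*-3.6404 - 8 = -37.1232
Step 3: Compute Lagrangian.
L = 30.1394 + 4*-37.1232 = -118.3534


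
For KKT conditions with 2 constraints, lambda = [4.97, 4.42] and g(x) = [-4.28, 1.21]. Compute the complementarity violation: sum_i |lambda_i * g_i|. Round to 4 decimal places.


KKT complementary slackness check:
lambda_1 * g_1 = 4.97 * -4.28 = -21.2716
lambda_2 * g_2 = 4.42 * 1.21 = 5.3482
Total violation = 21.2716 + 5.3482 = 26.6198


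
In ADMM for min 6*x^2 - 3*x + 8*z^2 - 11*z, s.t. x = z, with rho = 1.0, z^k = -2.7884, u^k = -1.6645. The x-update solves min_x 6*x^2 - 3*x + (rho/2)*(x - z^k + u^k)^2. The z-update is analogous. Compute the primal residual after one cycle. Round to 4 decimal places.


ADMM iteration with rho = 1.0, z^k = -2.7884, u^k = -1.6645
Step 1: x-update.
Minimize 6*x^2 - 3*x + (1.0/2)*(x + 2.7884 - 1.6645)^2
FOC: (2*6 + 1.0)*x = 3 + 1.0*(-2.7884 + 1.6645)
x^{k+1} = 0.1443
Step 2: z-update.
Minimize 8*z^2 - 11*z + (1.0/2)*(0.1443 - z - 1.6645)^2
FOC: (2*8 + 1.0)*z = 11 + 1.0*(0.1443 - 1.6645)
z^{k+1} = 0.5576
Step 3: u-update.
u^{k+1} = -1.6645 + 0.1443 - 0.5576 = -2.0778
Step 4: Primal residual = |0.1443 - 0.5576| = 0.4133


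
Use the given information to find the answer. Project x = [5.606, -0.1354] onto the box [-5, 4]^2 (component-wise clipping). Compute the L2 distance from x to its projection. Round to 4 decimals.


Project each component onto [-5, 4].
clip(5.606) = 4.0, clip(-0.1354) = -0.1354
Projection = [4.0, -0.1354]
Squared diffs: [2.5792, 0.0]
Distance = sqrt(2.5792) = 1.606


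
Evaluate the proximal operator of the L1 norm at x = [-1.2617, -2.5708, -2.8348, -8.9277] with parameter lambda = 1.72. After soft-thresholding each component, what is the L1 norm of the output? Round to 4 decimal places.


Soft-thresholding with lambda = 1.72:
prox(-1.2617) = sign(-1.2617)*max(|-1.2617| - 1.72, 0) = 0.0
prox(-2.5708) = sign(-2.5708)*max(|-2.5708| - 1.72, 0) = -0.8508
prox(-2.8348) = sign(-2.8348)*max(|-2.8348| - 1.72, 0) = -1.1148
prox(-8.9277) = sign(-8.9277)*max(|-8.9277| - 1.72, 0) = -7.2077
prox(x) = [0.0, -0.8508, -1.1148, -7.2077]
||prox(x)||_1 = 0.0 + 0.8508 + 1.1148 + 7.2077 = 9.1733


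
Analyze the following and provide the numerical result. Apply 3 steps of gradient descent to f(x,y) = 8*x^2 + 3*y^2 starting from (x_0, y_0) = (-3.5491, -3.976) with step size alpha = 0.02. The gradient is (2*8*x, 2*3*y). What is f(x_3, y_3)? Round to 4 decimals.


Gradient descent on f(x,y) = 8*x^2 + 3*y^2.
Starting point: (-3.5491, -3.976), alpha = 0.02
Step 1: grad_x = 2*8*-3.5491 = -56.7856, grad_y = 2*3*-3.976 = -23.856
  x_1 = -3.5491 - 0.02*-56.7856 = -2.4134
  y_1 = -3.976 - 0.02*-23.856 = -3.4989
Step 2: grad_x = 2*8*-2.4134 = -38.6142, grad_y = 2*3*-3.4989 = -20.9933
  x_2 = -2.4134 - 0.02*-38.6142 = -1.6411
  y_2 = -3.4989 - 0.02*-20.9933 = -3.079
Step 3: grad_x = 2*8*-1.6411 = -26.2577, grad_y = 2*3*-3.079 = -18.4741
  x_3 = -1.6411 - 0.02*-26.2577 = -1.116
  y_3 = -3.079 - 0.02*-18.4741 = -2.7095
f(-1.116, -2.7095) = 8*(-1.116)^2 + 3*(-2.7095)^2 = 31.9875


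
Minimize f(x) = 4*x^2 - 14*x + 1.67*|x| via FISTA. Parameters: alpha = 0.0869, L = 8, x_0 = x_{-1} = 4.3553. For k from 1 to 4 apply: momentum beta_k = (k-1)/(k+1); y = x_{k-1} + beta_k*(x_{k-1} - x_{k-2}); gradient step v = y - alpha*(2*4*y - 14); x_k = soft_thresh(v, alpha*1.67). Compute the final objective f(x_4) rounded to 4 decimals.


FISTA on f(x) = 4*x^2 - 14*x + 1.67*|x|
L = 8, alpha = 0.0869
Iteration 1: beta = 0.0, y = 4.3553 + 0.0*(4.3553 - 4.3553) = 4.3553
  grad(y) = 20.8424, v = y - alpha*grad = 2.5441
  prox(v) = soft_thresh(2.5441, 0.1451) = 2.399
Iteration 2: beta = 0.3333, y = 2.399 + 0.3333*(2.399 - 4.3553) = 1.7469
  grad(y) = -0.0251, v = y - alpha*grad = 1.749
  prox(v) = soft_thresh(1.749, 0.1451) = 1.6039
Iteration 3: beta = 0.5, y = 1.6039 + 0.5*(1.6039 - 2.399) = 1.2064
  grad(y) = -4.3488, v = y - alpha*grad = 1.5843
  prox(v) = soft_thresh(1.5843, 0.1451) = 1.4392
Iteration 4: beta = 0.6, y = 1.4392 + 0.6*(1.4392 - 1.6039) = 1.3403
  grad(y) = -3.2772, v = y - alpha*grad = 1.6251
  prox(v) = soft_thresh(1.6251, 0.1451) = 1.48
f(x_4) = 4*1.48^2 - 14*1.48 + 1.67*|1.48| = -9.4868


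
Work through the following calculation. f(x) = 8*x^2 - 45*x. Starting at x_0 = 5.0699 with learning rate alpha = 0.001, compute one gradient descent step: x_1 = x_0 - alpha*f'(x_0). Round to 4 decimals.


We compute the gradient at x_0 and apply the update.
f'(x) = 16*x - 45
f'(5.0699) = 16*5.0699 - 45 = 36.1184
x_1 = 5.0699 - 0.001*36.1184 = 5.0338


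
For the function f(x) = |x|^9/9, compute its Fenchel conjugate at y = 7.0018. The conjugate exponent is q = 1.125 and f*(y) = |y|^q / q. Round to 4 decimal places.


The conjugate exponent q satisfies 1/p + 1/q = 1.
p = 9, so q = 9/(9 - 1) = 1.125
|y|^q = 7.0018^1.125 = 8.9302
f*(7.0018) = 8.9302 / 1.125 = 7.938


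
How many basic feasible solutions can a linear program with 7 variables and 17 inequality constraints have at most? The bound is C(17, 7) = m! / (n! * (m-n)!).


Each vertex corresponds to some choice of n active constraints out of m, so the number of vertices is at most C(m, n) = m! / (n!(m-n)!).
m = 17, n = 7
Numerator: 17 * 16 * 15 * 14 * 13 * 12 * 11
Denominator: 7! = 5040
C(17, 7) = 19448


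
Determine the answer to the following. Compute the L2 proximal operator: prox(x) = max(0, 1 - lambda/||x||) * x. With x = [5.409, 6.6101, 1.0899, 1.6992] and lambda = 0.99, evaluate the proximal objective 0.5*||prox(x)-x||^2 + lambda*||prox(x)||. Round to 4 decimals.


Step 1: Compute ||x||.
||x|| = 8.7764
Step 2: Compute scaling factor.
scale = max(0, 1 - 0.99/8.7764) = 0.8872
Step 3: prox(x) = [4.7989, 5.8645, 0.967, 1.5075]
||prox(x)|| = 7.7864
Step 4: Proximal objective.
0.5*||prox-x||^2 = 0.4901
lambda*||prox|| = 7.7085
Total = 8.1986


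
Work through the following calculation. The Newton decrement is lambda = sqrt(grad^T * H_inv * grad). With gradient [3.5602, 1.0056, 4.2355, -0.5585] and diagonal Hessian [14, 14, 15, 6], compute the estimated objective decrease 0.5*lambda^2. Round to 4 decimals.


Step 1: H is diagonal, so H^(-1) * g = [0.2543, 0.0718, 0.2824, -0.0931].
Step 2: g^T H^(-1) g = sum_i g_i^2 / H_ii
  = (3.5602)^2/14 + (1.0056)^2/14 + (4.2355)^2/15 + (-0.5585)^2/6
  = 0.9054 + 0.0722 + 1.196 + 0.052 = 2.2255
Step 3: Objective decrease = 0.5 * g^T H^(-1) g = 1.1128


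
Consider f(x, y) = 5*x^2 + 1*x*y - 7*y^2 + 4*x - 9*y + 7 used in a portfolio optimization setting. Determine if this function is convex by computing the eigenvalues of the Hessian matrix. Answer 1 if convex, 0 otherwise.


The Hessian of f(x,y) = 5*x^2 + 1*x*y - 7*y^2 + 4*x - 9*y + 7 is:
H = [[10, 1], [1, -14]]
Trace = 10 - 14 = -4
Determinant = 10*-14 - (1)^2 = -141
Discriminant = (-4)^2 - 4*-141 = 580.0
Eigenvalues: lambda_1 = -14.0416, lambda_2 = 10.0416
The function is not convex.

0


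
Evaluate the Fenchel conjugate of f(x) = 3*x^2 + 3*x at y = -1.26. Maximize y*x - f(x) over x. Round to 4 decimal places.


f*(y) = sup_x {y*x - a*x^2 - b*x} = sup_x {(y-b)*x - a*x^2}
FOC: (y - b) - 2a*x = 0 => x* = (y - b)/(2a)
x* = (-1.26 - 3)/(2*3) = -0.71
f*(-1.26) = (y-b)^2/(4a) = (-1.26 - 3)^2/(4*3)
= 18.1476/12 = 1.5123


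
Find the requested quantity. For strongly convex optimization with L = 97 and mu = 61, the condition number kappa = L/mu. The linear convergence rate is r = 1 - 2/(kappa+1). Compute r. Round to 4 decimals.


Step 1: Compute the condition number.
kappa = L/mu = 97/61 = 1.5902
Step 2: Compute the convergence rate.
r = 1 - 2/(kappa + 1) = 1 - 2*mu/(L + mu) = (L - mu)/(L + mu) = 36/158 = 0.2278


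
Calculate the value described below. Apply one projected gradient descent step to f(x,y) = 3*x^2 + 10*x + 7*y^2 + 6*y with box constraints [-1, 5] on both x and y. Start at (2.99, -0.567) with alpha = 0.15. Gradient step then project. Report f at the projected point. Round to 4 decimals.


Step 1: Compute gradient at (2.99, -0.567).
grad_x = 2*3*2.99 + 10 = 27.94
grad_y = 2*7*-0.567 + 6 = -1.938
Step 2: Gradient step.
x_raw = 2.99 - 0.15*27.94 = -1.201
y_raw = -0.567 - 0.15*-1.938 = -0.2763
Step 3: Project onto [-1, 5].
x_proj = clip(-1.201) = -1.0
y_proj = clip(-0.2763) = -0.2763
Step 4: Evaluate f.
f(-1.0, -0.2763) = -8.1234


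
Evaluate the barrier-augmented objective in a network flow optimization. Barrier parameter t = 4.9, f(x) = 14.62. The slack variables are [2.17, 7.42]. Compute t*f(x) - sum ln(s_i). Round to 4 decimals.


Step 1: Compute log-barrier.
ln values: [0.7747, 2.0042]
phi = -(0.7747 + 2.0042) = -2.7789
Step 2: Compute augmented objective.
t*f(x) = 4.9*14.62 = 71.638
Total = 71.638 - 2.7789 = 68.8591


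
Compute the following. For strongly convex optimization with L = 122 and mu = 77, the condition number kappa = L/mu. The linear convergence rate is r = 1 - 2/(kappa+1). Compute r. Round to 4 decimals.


Step 1: Compute the condition number.
kappa = L/mu = 122/77 = 1.5844
Step 2: Compute the convergence rate.
r = 1 - 2/(kappa + 1) = 1 - 2*mu/(L + mu) = (L - mu)/(L + mu) = 45/199 = 0.2261


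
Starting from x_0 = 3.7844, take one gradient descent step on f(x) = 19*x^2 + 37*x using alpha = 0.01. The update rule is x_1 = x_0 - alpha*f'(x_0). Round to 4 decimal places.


We compute the gradient at x_0 and apply the update.
f'(x) = 38*x + 37
f'(3.7844) = 38*3.7844 + 37 = 180.8072
x_1 = 3.7844 - 0.01*180.8072 = 1.9763


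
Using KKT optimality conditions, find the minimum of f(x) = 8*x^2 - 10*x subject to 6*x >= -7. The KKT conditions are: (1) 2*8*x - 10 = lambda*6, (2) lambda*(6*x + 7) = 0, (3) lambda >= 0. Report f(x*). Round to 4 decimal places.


Step 1: Try lambda = 0 (constraint inactive).
Stationarity: 2*8*x - 10 = 0
x* = 10/(2*8) = 0.625
Check constraint: 6*0.625 = 3.75 >= -7 -- satisfied.
Step 2: Compute optimal value.
f(x*) = 8*0.625^2 - 10*0.625 = -3.125


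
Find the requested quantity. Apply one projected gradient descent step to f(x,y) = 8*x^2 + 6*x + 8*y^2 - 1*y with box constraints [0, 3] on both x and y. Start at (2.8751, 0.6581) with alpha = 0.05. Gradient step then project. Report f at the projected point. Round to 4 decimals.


Step 1: Compute gradient at (2.8751, 0.6581).
grad_x = 2*8*2.8751 + 6 = 52.0016
grad_y = 2*8*0.6581 - 1 = 9.5296
Step 2: Gradient step.
x_raw = 2.8751 - 0.05*52.0016 = 0.275
y_raw = 0.6581 - 0.05*9.5296 = 0.1816
Step 3: Project onto [0, 3].
x_proj = clip(0.275) = 0.275
y_proj = clip(0.1816) = 0.1816
Step 4: Evaluate f.
f(0.275, 0.1816) = 2.3375


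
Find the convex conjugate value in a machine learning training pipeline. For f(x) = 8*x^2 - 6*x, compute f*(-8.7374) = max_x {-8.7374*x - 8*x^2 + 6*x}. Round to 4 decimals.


f*(y) = sup_x {y*x - a*x^2 - b*x} = sup_x {(y-b)*x - a*x^2}
FOC: (y - b) - 2a*x = 0 => x* = (y - b)/(2a)
x* = (-8.7374 + 6)/(2*8) = -0.1711
f*(-8.7374) = (y-b)^2/(4a) = (-8.7374 + 6)^2/(4*8)
= 7.4934/32 = 0.2342


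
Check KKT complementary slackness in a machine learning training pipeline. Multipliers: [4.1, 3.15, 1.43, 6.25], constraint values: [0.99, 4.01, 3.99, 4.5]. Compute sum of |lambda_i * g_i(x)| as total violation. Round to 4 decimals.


KKT complementary slackness check:
lambda_1 * g_1 = 4.1 * 0.99 = 4.059
lambda_2 * g_2 = 3.15 * 4.01 = 12.6315
lambda_3 * g_3 = 1.43 * 3.99 = 5.7057
lambda_4 * g_4 = 6.25 * 4.5 = 28.125
Total violation = 4.059 + 12.6315 + 5.7057 + 28.125 = 50.5212


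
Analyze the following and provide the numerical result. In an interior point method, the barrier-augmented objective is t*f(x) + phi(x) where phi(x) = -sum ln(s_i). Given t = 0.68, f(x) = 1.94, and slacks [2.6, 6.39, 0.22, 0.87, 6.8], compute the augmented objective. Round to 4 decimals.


Step 1: Compute log-barrier.
ln values: [0.9555, 1.8547, -1.5141, -0.1393, 1.9169]
phi = -(0.9555 + 1.8547 - 1.5141 - 0.1393 + 1.9169) = -3.0738
Step 2: Compute augmented objective.
t*f(x) = 0.68*1.94 = 1.3192
Total = 1.3192 - 3.0738 = -1.7546


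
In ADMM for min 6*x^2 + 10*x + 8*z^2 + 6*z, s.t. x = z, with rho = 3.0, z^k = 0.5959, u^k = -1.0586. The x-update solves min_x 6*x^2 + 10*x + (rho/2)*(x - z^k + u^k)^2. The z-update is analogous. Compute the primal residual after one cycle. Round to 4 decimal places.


ADMM iteration with rho = 3.0, z^k = 0.5959, u^k = -1.0586
Step 1: x-update.
Minimize 6*x^2 + 10*x + (3.0/2)*(x - 0.5959 - 1.0586)^2
FOC: (2*6 + 3.0)*x = -10 + 3.0*(0.5959 + 1.0586)
x^{k+1} = -0.3358
Step 2: z-update.
Minimize 8*z^2 + 6*z + (3.0/2)*(-0.3358 - z - 1.0586)^2
FOC: (2*8 + 3.0)*z = -6 + 3.0*(-0.3358 - 1.0586)
z^{k+1} = -0.536
Step 3: u-update.
u^{k+1} = -1.0586 - 0.3358 + 0.536 = -0.8584
Step 4: Primal residual = |-0.3358 + 0.536| = 0.2002


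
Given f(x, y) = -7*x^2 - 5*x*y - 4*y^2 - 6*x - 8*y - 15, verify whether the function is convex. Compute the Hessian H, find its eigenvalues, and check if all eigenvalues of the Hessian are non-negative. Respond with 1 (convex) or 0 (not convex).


The Hessian of f(x,y) = -7*x^2 - 5*x*y - 4*y^2 - 6*x - 8*y - 15 is:
H = [[-14, -5], [-5, -8]]
Trace = -14 - 8 = -22
Determinant = -14*-8 - (-5)^2 = 87
Discriminant = (-22)^2 - 4*87 = 136.0
Eigenvalues: lambda_1 = -16.831, lambda_2 = -5.169
The function is not convex.

0


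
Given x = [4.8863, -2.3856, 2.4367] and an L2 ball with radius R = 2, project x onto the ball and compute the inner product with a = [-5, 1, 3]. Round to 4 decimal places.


Step 1: Compute ||x|| (intermediates to 6 decimals).
||x|| = sqrt(4.8863^2 + (-2.3856)^2 + 2.4367^2) = 5.958567
Step 2: Project.
Since ||x|| > R, scale = R/||x|| = 2/5.958567 = 0.335651, proj(x) = scale * x
proj(x) = [1.640091, -0.800729, 0.817881]
Step 3: Dot product.
a^T * proj(x) = -5*1.640091 + 1*(-0.800729) + 3*0.817881 = -6.5475


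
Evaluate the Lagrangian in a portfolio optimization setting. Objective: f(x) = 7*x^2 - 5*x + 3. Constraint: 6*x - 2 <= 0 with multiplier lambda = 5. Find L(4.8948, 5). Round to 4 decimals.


Step 1: Evaluate f(x).
f(4.8948) = 7*4.8948^2 - 5*4.8948 + 3 = 146.2395
Step 2: Evaluate g(x).
g(4.8948) = 6*4.8948 - 2 = 27.3688
Step 3: Compute Lagrangian.
L = 146.2395 + 5*27.3688 = 283.0835


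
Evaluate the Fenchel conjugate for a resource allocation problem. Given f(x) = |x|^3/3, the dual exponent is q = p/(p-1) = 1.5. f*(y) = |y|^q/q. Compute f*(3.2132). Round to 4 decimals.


The conjugate exponent q satisfies 1/p + 1/q = 1.
p = 3, so q = 3/(3 - 1) = 1.5
|y|^q = 3.2132^1.5 = 5.7598
f*(3.2132) = 5.7598 / 1.5 = 3.8399


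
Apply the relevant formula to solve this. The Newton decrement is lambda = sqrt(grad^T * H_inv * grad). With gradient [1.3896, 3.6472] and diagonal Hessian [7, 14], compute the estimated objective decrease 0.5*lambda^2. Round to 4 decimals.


Step 1: H is diagonal, so H^(-1) * g = [0.1985, 0.2605].
Step 2: g^T H^(-1) g = sum_i g_i^2 / H_ii
  = (1.3896)^2/7 + (3.6472)^2/14
  = 0.2759 + 0.9501 = 1.226
Step 3: Objective decrease = 0.5 * g^T H^(-1) g = 0.613


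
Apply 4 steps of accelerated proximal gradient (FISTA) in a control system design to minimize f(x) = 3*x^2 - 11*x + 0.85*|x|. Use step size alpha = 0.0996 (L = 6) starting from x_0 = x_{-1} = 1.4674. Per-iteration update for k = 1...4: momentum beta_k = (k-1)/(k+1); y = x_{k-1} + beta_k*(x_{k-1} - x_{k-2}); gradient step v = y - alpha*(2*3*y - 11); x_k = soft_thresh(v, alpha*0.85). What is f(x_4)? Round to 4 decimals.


FISTA on f(x) = 3*x^2 - 11*x + 0.85*|x|
L = 6, alpha = 0.0996
Iteration 1: beta = 0.0, y = 1.4674 + 0.0*(1.4674 - 1.4674) = 1.4674
  grad(y) = -2.1956, v = y - alpha*grad = 1.6861
  prox(v) = soft_thresh(1.6861, 0.0847) = 1.6014
Iteration 2: beta = 0.3333, y = 1.6014 + 0.3333*(1.6014 - 1.4674) = 1.6461
  grad(y) = -1.1234, v = y - alpha*grad = 1.758
  prox(v) = soft_thresh(1.758, 0.0847) = 1.6733
Iteration 3: beta = 0.5, y = 1.6733 + 0.5*(1.6733 - 1.6014) = 1.7093
  grad(y) = -0.7443, v = y - alpha*grad = 1.7834
  prox(v) = soft_thresh(1.7834, 0.0847) = 1.6988
Iteration 4: beta = 0.6, y = 1.6988 + 0.6*(1.6988 - 1.6733) = 1.714
  grad(y) = -0.7159, v = y - alpha*grad = 1.7853
  prox(v) = soft_thresh(1.7853, 0.0847) = 1.7007
f(x_4) = 3*1.7007^2 - 11*1.7007 + 0.85*|1.7007| = -8.585


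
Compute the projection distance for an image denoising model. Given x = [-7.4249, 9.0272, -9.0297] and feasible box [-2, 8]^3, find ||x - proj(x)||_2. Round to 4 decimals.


Project each component onto [-2, 8].
clip(-7.4249) = -2.0, clip(9.0272) = 8.0, clip(-9.0297) = -2.0
Projection = [-2.0, 8.0, -2.0]
Squared diffs: [29.4295, 1.0551, 49.4167]
Distance = sqrt(79.9013) = 8.9388


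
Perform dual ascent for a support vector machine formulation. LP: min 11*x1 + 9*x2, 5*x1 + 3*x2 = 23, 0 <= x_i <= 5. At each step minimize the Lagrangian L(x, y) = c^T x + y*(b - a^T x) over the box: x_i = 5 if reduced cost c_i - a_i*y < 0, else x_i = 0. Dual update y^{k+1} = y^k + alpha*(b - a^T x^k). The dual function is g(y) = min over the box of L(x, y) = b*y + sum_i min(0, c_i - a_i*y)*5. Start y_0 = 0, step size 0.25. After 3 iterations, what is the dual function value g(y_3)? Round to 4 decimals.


Dual ascent for LP: min 11*x1 + 9*x2, 5*x1 + 3*x2 = 23, 0 <= x_i <= 5
Step 1: y^k = 0.0, reduced costs: (11.0, 9.0)
  x^k = (0.0, 0.0), subgradient = b - a^T x = 23.0
  y^{k+1} = 0.0 + 0.25*23.0 = 5.75
Step 2: y^k = 5.75, reduced costs: (-17.75, -8.25)
  x^k = (5.0, 5.0), subgradient = b - a^T x = -17.0
  y^{k+1} = 5.75 + 0.25*-17.0 = 1.5
Step 3: y^k = 1.5, reduced costs: (3.5, 4.5)
  x^k = (0.0, 0.0), subgradient = b - a^T x = 23.0
  y^{k+1} = 1.5 + 0.25*23.0 = 7.25
Dual objective at y_3 = 7.25: reduced costs (-25.25, -12.75), box minimizer x = (5.0, 5.0)
g(y_3) = b*y + (c1 - a1*y)*x1 + (c2 - a2*y)*x2 = 23*7.25 + (-25.25)*5.0 + (-12.75)*5.0 = 166.75 - 126.25 - 63.75 = -23.25


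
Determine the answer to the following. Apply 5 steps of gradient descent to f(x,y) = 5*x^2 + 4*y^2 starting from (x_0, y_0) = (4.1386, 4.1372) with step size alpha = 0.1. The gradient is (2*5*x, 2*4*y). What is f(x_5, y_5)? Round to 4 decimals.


Gradient descent on f(x,y) = 5*x^2 + 4*y^2.
Starting point: (4.1386, 4.1372), alpha = 0.1
Step 1: grad_x = 2*5*4.1386 = 41.386, grad_y = 2*4*4.1372 = 33.0976
  x_1 = 4.1386 - 0.1*41.386 = 0.0
  y_1 = 4.1372 - 0.1*33.0976 = 0.8274
Step 2: grad_x = 2*5*0.0 = 0.0, grad_y = 2*4*0.8274 = 6.6195
  x_2 = 0.0 - 0.1*0.0 = 0.0
  y_2 = 0.8274 - 0.1*6.6195 = 0.1655
Step 3: grad_x = 2*5*0.0 = 0.0, grad_y = 2*4*0.1655 = 1.3239
  x_3 = 0.0 - 0.1*0.0 = 0.0
  y_3 = 0.1655 - 0.1*1.3239 = 0.0331
Step 4: grad_x = 2*5*0.0 = 0.0, grad_y = 2*4*0.0331 = 0.2648
  x_4 = 0.0 - 0.1*0.0 = 0.0
  y_4 = 0.0331 - 0.1*0.2648 = 0.0066
Step 5: grad_x = 2*5*0.0 = 0.0, grad_y = 2*4*0.0066 = 0.053
  x_5 = 0.0 - 0.1*0.0 = 0.0
  y_5 = 0.0066 - 0.1*0.053 = 0.0013
f(0.0, 0.0013) = 5*0.0^2 + 4*0.0013^2 = 0.0


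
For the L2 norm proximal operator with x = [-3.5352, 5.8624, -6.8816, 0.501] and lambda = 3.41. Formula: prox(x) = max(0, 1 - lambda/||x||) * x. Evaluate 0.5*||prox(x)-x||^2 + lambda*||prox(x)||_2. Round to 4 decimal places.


Step 1: Compute ||x||.
||x|| = 9.7197
Step 2: Compute scaling factor.
scale = max(0, 1 - 3.41/9.7197) = 0.6492
Step 3: prox(x) = [-2.2949, 3.8057, -4.4673, 0.3252]
||prox(x)|| = 6.3097
Step 4: Proximal objective.
0.5*||prox-x||^2 = 5.8141
lambda*||prox|| = 21.5161
Total = 27.3302


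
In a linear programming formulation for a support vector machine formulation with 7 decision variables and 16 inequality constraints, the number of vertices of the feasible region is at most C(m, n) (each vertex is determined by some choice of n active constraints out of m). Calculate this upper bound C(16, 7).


Each vertex corresponds to some choice of n active constraints out of m, so the number of vertices is at most C(m, n) = m! / (n!(m-n)!).
m = 16, n = 7
Numerator: 16 * 15 * 14 * 13 * 12 * 11 * 10
Denominator: 7! = 5040
C(16, 7) = 11440


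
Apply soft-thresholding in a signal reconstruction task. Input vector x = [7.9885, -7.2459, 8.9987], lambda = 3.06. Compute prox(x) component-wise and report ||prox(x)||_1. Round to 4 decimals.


Soft-thresholding with lambda = 3.06:
prox(7.9885) = sign(7.9885)*max(|7.9885| - 3.06, 0) = 4.9285
prox(-7.2459) = sign(-7.2459)*max(|-7.2459| - 3.06, 0) = -4.1859
prox(8.9987) = sign(8.9987)*max(|8.9987| - 3.06, 0) = 5.9387
prox(x) = [4.9285, -4.1859, 5.9387]
||prox(x)||_1 = 4.9285 + 4.1859 + 5.9387 = 15.0531


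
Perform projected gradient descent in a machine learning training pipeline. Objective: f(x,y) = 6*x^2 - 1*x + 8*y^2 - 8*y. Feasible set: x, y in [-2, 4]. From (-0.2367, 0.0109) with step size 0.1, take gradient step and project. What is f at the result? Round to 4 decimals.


Step 1: Compute gradient at (-0.2367, 0.0109).
grad_x = 2*6*-0.2367 - 1 = -3.8404
grad_y = 2*8*0.0109 - 8 = -7.8256
Step 2: Gradient step.
x_raw = -0.2367 - 0.1*-3.8404 = 0.1473
y_raw = 0.0109 - 0.1*-7.8256 = 0.7935
Step 3: Project onto [-2, 4].
x_proj = clip(0.1473) = 0.1473
y_proj = clip(0.7935) = 0.7935
Step 4: Evaluate f.
f(0.1473, 0.7935) = -1.3281


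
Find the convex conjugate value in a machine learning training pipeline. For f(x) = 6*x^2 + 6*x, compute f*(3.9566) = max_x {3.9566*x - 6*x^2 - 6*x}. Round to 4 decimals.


f*(y) = sup_x {y*x - a*x^2 - b*x} = sup_x {(y-b)*x - a*x^2}
FOC: (y - b) - 2a*x = 0 => x* = (y - b)/(2a)
x* = (3.9566 - 6)/(2*6) = -0.1703
f*(3.9566) = (y-b)^2/(4a) = (3.9566 - 6)^2/(4*6)
= 4.1755/24 = 0.174


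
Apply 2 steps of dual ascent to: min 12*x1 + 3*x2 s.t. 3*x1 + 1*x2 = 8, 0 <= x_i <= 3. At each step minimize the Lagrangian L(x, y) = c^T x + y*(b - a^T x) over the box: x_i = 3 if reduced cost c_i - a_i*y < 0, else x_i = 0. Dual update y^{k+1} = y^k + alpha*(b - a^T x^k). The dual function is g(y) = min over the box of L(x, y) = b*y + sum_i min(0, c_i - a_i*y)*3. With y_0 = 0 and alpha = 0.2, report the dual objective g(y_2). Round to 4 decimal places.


Dual ascent for LP: min 12*x1 + 3*x2, 3*x1 + 1*x2 = 8, 0 <= x_i <= 3
Step 1: y^k = 0.0, reduced costs: (12.0, 3.0)
  x^k = (0.0, 0.0), subgradient = b - a^T x = 8.0
  y^{k+1} = 0.0 + 0.2*8.0 = 1.6
Step 2: y^k = 1.6, reduced costs: (7.2, 1.4)
  x^k = (0.0, 0.0), subgradient = b - a^T x = 8.0
  y^{k+1} = 1.6 + 0.2*8.0 = 3.2
Dual objective at y_2 = 3.2: reduced costs (2.4, -0.2), box minimizer x = (0.0, 3.0)
g(y_2) = b*y + (c1 - a1*y)*x1 + (c2 - a2*y)*x2 = 8*3.2 + 2.4*0.0 + (-0.2)*3.0 = 25.6 + 0.0 - 0.6 = 25.0


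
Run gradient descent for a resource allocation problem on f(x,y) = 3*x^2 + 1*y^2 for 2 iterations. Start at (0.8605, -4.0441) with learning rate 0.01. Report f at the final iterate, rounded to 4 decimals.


Gradient descent on f(x,y) = 3*x^2 + 1*y^2.
Starting point: (0.8605, -4.0441), alpha = 0.01
Step 1: grad_x = 2*3*0.8605 = 5.163, grad_y = 2*1*-4.0441 = -8.0882
  x_1 = 0.8605 - 0.01*5.163 = 0.8089
  y_1 = -4.0441 - 0.01*-8.0882 = -3.9632
Step 2: grad_x = 2*3*0.8089 = 4.8532, grad_y = 2*1*-3.9632 = -7.9264
  x_2 = 0.8089 - 0.01*4.8532 = 0.7603
  y_2 = -3.9632 - 0.01*-7.9264 = -3.884
f(0.7603, -3.884) = 3*0.7603^2 + 1*(-3.884)^2 = 16.8194


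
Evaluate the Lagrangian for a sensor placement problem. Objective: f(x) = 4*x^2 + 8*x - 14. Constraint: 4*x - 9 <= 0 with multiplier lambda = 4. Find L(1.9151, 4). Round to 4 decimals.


Step 1: Evaluate f(x).
f(1.9151) = 4*1.9151^2 + 8*1.9151 - 14 = 15.9912
Step 2: Evaluate g(x).
g(1.9151) = 4*1.9151 - 9 = -1.3396
Step 3: Compute Lagrangian.
L = 15.9912 + 4*-1.3396 = 10.6328


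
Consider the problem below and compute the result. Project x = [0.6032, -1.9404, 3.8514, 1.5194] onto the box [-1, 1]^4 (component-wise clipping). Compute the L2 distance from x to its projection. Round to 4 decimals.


Project each component onto [-1, 1].
clip(0.6032) = 0.6032, clip(-1.9404) = -1.0, clip(3.8514) = 1.0, clip(1.5194) = 1.0
Projection = [0.6032, -1.0, 1.0, 1.0]
Squared diffs: [0.0, 0.8844, 8.1305, 0.2698]
Distance = sqrt(9.2847) = 3.0471


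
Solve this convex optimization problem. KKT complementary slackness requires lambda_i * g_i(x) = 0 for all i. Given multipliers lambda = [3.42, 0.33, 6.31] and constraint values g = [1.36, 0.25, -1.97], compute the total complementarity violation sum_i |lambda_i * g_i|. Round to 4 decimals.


KKT complementary slackness check:
lambda_1 * g_1 = 3.42 * 1.36 = 4.6512
lambda_2 * g_2 = 0.33 * 0.25 = 0.0825
lambda_3 * g_3 = 6.31 * -1.97 = -12.4307
Total violation = 4.6512 + 0.0825 + 12.4307 = 17.1644


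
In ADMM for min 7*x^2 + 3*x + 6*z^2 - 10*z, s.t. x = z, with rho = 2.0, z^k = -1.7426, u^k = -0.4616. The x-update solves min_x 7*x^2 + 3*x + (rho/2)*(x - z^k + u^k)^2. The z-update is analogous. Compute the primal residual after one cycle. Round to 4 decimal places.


ADMM iteration with rho = 2.0, z^k = -1.7426, u^k = -0.4616
Step 1: x-update.
Minimize 7*x^2 + 3*x + (2.0/2)*(x + 1.7426 - 0.4616)^2
FOC: (2*7 + 2.0)*x = -3 + 2.0*(-1.7426 + 0.4616)
x^{k+1} = -0.3476
Step 2: z-update.
Minimize 6*z^2 - 10*z + (2.0/2)*(-0.3476 - z - 0.4616)^2
FOC: (2*6 + 2.0)*z = 10 + 2.0*(-0.3476 - 0.4616)
z^{k+1} = 0.5987
Step 3: u-update.
u^{k+1} = -0.4616 - 0.3476 - 0.5987 = -1.4079
Step 4: Primal residual = |-0.3476 - 0.5987| = 0.9463


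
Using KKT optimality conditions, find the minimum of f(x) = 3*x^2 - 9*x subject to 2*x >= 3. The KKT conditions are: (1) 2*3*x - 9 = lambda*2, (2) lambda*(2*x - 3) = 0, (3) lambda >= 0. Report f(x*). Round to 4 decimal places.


Step 1: Try lambda = 0 (constraint inactive).
Stationarity: 2*3*x - 9 = 0
x* = 9/(2*3) = 1.5
Check constraint: 2*1.5 = 3.0 >= 3 -- satisfied.
Step 2: Compute optimal value.
f(x*) = 3*1.5^2 - 9*1.5 = -6.75


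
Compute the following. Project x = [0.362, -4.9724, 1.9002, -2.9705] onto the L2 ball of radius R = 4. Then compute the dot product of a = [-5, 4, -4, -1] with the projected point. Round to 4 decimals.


Step 1: Compute ||x|| (intermediates to 6 decimals).
||x|| = sqrt(0.362^2 + (-4.9724)^2 + 1.9002^2 + (-2.9705)^2) = 6.10659
Step 2: Project.
Since ||x|| > R, scale = R/||x|| = 4/6.10659 = 0.65503, proj(x) = scale * x
proj(x) = [0.237121, -3.257071, 1.244688, -1.945767]
Step 3: Dot product.
a^T * proj(x) = -5*0.237121 + 4*(-3.257071) - 4*1.244688 - 1*(-1.945767) = -17.2469


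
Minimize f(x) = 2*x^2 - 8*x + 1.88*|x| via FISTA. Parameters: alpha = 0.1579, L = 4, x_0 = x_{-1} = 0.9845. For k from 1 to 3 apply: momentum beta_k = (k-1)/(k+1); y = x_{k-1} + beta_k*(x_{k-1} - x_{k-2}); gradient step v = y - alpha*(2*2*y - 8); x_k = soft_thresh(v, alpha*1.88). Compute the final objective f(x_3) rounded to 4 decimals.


FISTA on f(x) = 2*x^2 - 8*x + 1.88*|x|
L = 4, alpha = 0.1579
Iteration 1: beta = 0.0, y = 0.9845 + 0.0*(0.9845 - 0.9845) = 0.9845
  grad(y) = -4.062, v = y - alpha*grad = 1.6259
  prox(v) = soft_thresh(1.6259, 0.2969) = 1.329
Iteration 2: beta = 0.3333, y = 1.329 + 0.3333*(1.329 - 0.9845) = 1.4439
  grad(y) = -2.2245, v = y - alpha*grad = 1.7951
  prox(v) = soft_thresh(1.7951, 0.2969) = 1.4983
Iteration 3: beta = 0.5, y = 1.4983 + 0.5*(1.4983 - 1.329) = 1.5829
  grad(y) = -1.6684, v = y - alpha*grad = 1.8463
  prox(v) = soft_thresh(1.8463, 0.2969) = 1.5495
f(x_3) = 2*1.5495^2 - 8*1.5495 + 1.88*|1.5495| = -4.681


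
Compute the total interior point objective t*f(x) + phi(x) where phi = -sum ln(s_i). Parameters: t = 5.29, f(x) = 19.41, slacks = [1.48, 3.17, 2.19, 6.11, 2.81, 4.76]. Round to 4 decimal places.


Step 1: Compute log-barrier.
ln values: [0.392, 1.1537, 0.7839, 1.8099, 1.0332, 1.5602]
phi = -(0.392 + 1.1537 + 0.7839 + 1.8099 + 1.0332 + 1.5602) = -6.733
Step 2: Compute augmented objective.
t*f(x) = 5.29*19.41 = 102.6789
Total = 102.6789 - 6.733 = 95.9459
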